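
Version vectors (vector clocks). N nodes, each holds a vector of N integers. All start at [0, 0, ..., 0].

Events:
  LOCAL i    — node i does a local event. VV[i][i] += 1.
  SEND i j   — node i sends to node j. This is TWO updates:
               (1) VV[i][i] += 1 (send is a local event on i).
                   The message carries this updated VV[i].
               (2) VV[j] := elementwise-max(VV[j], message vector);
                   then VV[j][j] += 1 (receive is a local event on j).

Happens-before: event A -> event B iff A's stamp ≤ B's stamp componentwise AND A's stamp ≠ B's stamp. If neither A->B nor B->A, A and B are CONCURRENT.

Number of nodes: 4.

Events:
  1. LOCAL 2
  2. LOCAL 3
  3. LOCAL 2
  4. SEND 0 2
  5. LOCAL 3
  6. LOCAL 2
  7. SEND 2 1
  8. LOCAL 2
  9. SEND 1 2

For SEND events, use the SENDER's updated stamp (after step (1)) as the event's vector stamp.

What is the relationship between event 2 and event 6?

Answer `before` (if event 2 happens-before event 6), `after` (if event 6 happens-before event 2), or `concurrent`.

Answer: concurrent

Derivation:
Initial: VV[0]=[0, 0, 0, 0]
Initial: VV[1]=[0, 0, 0, 0]
Initial: VV[2]=[0, 0, 0, 0]
Initial: VV[3]=[0, 0, 0, 0]
Event 1: LOCAL 2: VV[2][2]++ -> VV[2]=[0, 0, 1, 0]
Event 2: LOCAL 3: VV[3][3]++ -> VV[3]=[0, 0, 0, 1]
Event 3: LOCAL 2: VV[2][2]++ -> VV[2]=[0, 0, 2, 0]
Event 4: SEND 0->2: VV[0][0]++ -> VV[0]=[1, 0, 0, 0], msg_vec=[1, 0, 0, 0]; VV[2]=max(VV[2],msg_vec) then VV[2][2]++ -> VV[2]=[1, 0, 3, 0]
Event 5: LOCAL 3: VV[3][3]++ -> VV[3]=[0, 0, 0, 2]
Event 6: LOCAL 2: VV[2][2]++ -> VV[2]=[1, 0, 4, 0]
Event 7: SEND 2->1: VV[2][2]++ -> VV[2]=[1, 0, 5, 0], msg_vec=[1, 0, 5, 0]; VV[1]=max(VV[1],msg_vec) then VV[1][1]++ -> VV[1]=[1, 1, 5, 0]
Event 8: LOCAL 2: VV[2][2]++ -> VV[2]=[1, 0, 6, 0]
Event 9: SEND 1->2: VV[1][1]++ -> VV[1]=[1, 2, 5, 0], msg_vec=[1, 2, 5, 0]; VV[2]=max(VV[2],msg_vec) then VV[2][2]++ -> VV[2]=[1, 2, 7, 0]
Event 2 stamp: [0, 0, 0, 1]
Event 6 stamp: [1, 0, 4, 0]
[0, 0, 0, 1] <= [1, 0, 4, 0]? False
[1, 0, 4, 0] <= [0, 0, 0, 1]? False
Relation: concurrent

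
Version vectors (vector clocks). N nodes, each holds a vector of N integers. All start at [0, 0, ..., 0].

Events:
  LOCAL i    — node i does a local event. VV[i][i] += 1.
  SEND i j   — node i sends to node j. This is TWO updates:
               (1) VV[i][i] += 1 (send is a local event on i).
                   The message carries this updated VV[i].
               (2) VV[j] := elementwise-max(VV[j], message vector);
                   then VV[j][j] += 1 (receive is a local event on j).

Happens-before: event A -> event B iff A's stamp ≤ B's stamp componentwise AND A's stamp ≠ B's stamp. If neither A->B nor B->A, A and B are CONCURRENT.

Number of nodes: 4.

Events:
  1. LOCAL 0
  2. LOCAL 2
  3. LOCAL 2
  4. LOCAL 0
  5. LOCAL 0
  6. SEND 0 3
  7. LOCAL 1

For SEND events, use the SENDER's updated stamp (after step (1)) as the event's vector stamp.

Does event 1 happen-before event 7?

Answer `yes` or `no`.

Answer: no

Derivation:
Initial: VV[0]=[0, 0, 0, 0]
Initial: VV[1]=[0, 0, 0, 0]
Initial: VV[2]=[0, 0, 0, 0]
Initial: VV[3]=[0, 0, 0, 0]
Event 1: LOCAL 0: VV[0][0]++ -> VV[0]=[1, 0, 0, 0]
Event 2: LOCAL 2: VV[2][2]++ -> VV[2]=[0, 0, 1, 0]
Event 3: LOCAL 2: VV[2][2]++ -> VV[2]=[0, 0, 2, 0]
Event 4: LOCAL 0: VV[0][0]++ -> VV[0]=[2, 0, 0, 0]
Event 5: LOCAL 0: VV[0][0]++ -> VV[0]=[3, 0, 0, 0]
Event 6: SEND 0->3: VV[0][0]++ -> VV[0]=[4, 0, 0, 0], msg_vec=[4, 0, 0, 0]; VV[3]=max(VV[3],msg_vec) then VV[3][3]++ -> VV[3]=[4, 0, 0, 1]
Event 7: LOCAL 1: VV[1][1]++ -> VV[1]=[0, 1, 0, 0]
Event 1 stamp: [1, 0, 0, 0]
Event 7 stamp: [0, 1, 0, 0]
[1, 0, 0, 0] <= [0, 1, 0, 0]? False. Equal? False. Happens-before: False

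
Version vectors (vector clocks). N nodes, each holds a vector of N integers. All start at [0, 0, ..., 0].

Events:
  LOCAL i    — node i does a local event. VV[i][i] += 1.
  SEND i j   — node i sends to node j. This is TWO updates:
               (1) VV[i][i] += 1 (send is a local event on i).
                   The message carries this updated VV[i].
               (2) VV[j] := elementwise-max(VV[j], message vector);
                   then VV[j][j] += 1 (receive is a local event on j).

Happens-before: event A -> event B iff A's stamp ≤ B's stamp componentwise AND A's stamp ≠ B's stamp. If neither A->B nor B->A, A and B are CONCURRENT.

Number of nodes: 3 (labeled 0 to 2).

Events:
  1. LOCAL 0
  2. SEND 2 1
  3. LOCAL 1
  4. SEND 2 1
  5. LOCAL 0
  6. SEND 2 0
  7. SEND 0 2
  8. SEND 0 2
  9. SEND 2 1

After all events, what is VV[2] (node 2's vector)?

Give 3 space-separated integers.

Initial: VV[0]=[0, 0, 0]
Initial: VV[1]=[0, 0, 0]
Initial: VV[2]=[0, 0, 0]
Event 1: LOCAL 0: VV[0][0]++ -> VV[0]=[1, 0, 0]
Event 2: SEND 2->1: VV[2][2]++ -> VV[2]=[0, 0, 1], msg_vec=[0, 0, 1]; VV[1]=max(VV[1],msg_vec) then VV[1][1]++ -> VV[1]=[0, 1, 1]
Event 3: LOCAL 1: VV[1][1]++ -> VV[1]=[0, 2, 1]
Event 4: SEND 2->1: VV[2][2]++ -> VV[2]=[0, 0, 2], msg_vec=[0, 0, 2]; VV[1]=max(VV[1],msg_vec) then VV[1][1]++ -> VV[1]=[0, 3, 2]
Event 5: LOCAL 0: VV[0][0]++ -> VV[0]=[2, 0, 0]
Event 6: SEND 2->0: VV[2][2]++ -> VV[2]=[0, 0, 3], msg_vec=[0, 0, 3]; VV[0]=max(VV[0],msg_vec) then VV[0][0]++ -> VV[0]=[3, 0, 3]
Event 7: SEND 0->2: VV[0][0]++ -> VV[0]=[4, 0, 3], msg_vec=[4, 0, 3]; VV[2]=max(VV[2],msg_vec) then VV[2][2]++ -> VV[2]=[4, 0, 4]
Event 8: SEND 0->2: VV[0][0]++ -> VV[0]=[5, 0, 3], msg_vec=[5, 0, 3]; VV[2]=max(VV[2],msg_vec) then VV[2][2]++ -> VV[2]=[5, 0, 5]
Event 9: SEND 2->1: VV[2][2]++ -> VV[2]=[5, 0, 6], msg_vec=[5, 0, 6]; VV[1]=max(VV[1],msg_vec) then VV[1][1]++ -> VV[1]=[5, 4, 6]
Final vectors: VV[0]=[5, 0, 3]; VV[1]=[5, 4, 6]; VV[2]=[5, 0, 6]

Answer: 5 0 6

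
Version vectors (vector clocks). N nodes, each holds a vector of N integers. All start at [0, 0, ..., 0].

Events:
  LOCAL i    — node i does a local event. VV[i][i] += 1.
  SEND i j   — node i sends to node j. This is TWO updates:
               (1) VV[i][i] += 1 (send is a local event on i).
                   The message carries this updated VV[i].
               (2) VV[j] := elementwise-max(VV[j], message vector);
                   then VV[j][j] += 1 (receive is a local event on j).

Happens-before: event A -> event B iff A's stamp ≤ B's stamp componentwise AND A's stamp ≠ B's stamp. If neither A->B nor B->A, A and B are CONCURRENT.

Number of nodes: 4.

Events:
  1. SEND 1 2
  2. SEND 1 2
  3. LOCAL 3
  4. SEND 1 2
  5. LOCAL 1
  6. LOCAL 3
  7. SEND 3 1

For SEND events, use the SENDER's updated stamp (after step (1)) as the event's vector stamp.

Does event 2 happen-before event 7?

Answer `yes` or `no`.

Initial: VV[0]=[0, 0, 0, 0]
Initial: VV[1]=[0, 0, 0, 0]
Initial: VV[2]=[0, 0, 0, 0]
Initial: VV[3]=[0, 0, 0, 0]
Event 1: SEND 1->2: VV[1][1]++ -> VV[1]=[0, 1, 0, 0], msg_vec=[0, 1, 0, 0]; VV[2]=max(VV[2],msg_vec) then VV[2][2]++ -> VV[2]=[0, 1, 1, 0]
Event 2: SEND 1->2: VV[1][1]++ -> VV[1]=[0, 2, 0, 0], msg_vec=[0, 2, 0, 0]; VV[2]=max(VV[2],msg_vec) then VV[2][2]++ -> VV[2]=[0, 2, 2, 0]
Event 3: LOCAL 3: VV[3][3]++ -> VV[3]=[0, 0, 0, 1]
Event 4: SEND 1->2: VV[1][1]++ -> VV[1]=[0, 3, 0, 0], msg_vec=[0, 3, 0, 0]; VV[2]=max(VV[2],msg_vec) then VV[2][2]++ -> VV[2]=[0, 3, 3, 0]
Event 5: LOCAL 1: VV[1][1]++ -> VV[1]=[0, 4, 0, 0]
Event 6: LOCAL 3: VV[3][3]++ -> VV[3]=[0, 0, 0, 2]
Event 7: SEND 3->1: VV[3][3]++ -> VV[3]=[0, 0, 0, 3], msg_vec=[0, 0, 0, 3]; VV[1]=max(VV[1],msg_vec) then VV[1][1]++ -> VV[1]=[0, 5, 0, 3]
Event 2 stamp: [0, 2, 0, 0]
Event 7 stamp: [0, 0, 0, 3]
[0, 2, 0, 0] <= [0, 0, 0, 3]? False. Equal? False. Happens-before: False

Answer: no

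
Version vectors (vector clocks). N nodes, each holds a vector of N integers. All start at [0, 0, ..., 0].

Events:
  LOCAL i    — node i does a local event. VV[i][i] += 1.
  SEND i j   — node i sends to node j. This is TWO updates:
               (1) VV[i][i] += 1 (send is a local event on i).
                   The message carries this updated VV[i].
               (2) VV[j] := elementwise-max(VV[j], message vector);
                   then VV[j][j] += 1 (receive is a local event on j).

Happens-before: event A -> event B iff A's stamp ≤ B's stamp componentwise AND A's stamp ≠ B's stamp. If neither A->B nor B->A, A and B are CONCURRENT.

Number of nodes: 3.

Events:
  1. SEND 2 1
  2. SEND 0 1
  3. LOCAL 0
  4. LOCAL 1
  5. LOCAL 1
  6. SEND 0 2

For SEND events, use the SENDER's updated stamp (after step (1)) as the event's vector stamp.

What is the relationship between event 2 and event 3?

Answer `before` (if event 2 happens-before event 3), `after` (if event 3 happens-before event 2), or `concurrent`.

Initial: VV[0]=[0, 0, 0]
Initial: VV[1]=[0, 0, 0]
Initial: VV[2]=[0, 0, 0]
Event 1: SEND 2->1: VV[2][2]++ -> VV[2]=[0, 0, 1], msg_vec=[0, 0, 1]; VV[1]=max(VV[1],msg_vec) then VV[1][1]++ -> VV[1]=[0, 1, 1]
Event 2: SEND 0->1: VV[0][0]++ -> VV[0]=[1, 0, 0], msg_vec=[1, 0, 0]; VV[1]=max(VV[1],msg_vec) then VV[1][1]++ -> VV[1]=[1, 2, 1]
Event 3: LOCAL 0: VV[0][0]++ -> VV[0]=[2, 0, 0]
Event 4: LOCAL 1: VV[1][1]++ -> VV[1]=[1, 3, 1]
Event 5: LOCAL 1: VV[1][1]++ -> VV[1]=[1, 4, 1]
Event 6: SEND 0->2: VV[0][0]++ -> VV[0]=[3, 0, 0], msg_vec=[3, 0, 0]; VV[2]=max(VV[2],msg_vec) then VV[2][2]++ -> VV[2]=[3, 0, 2]
Event 2 stamp: [1, 0, 0]
Event 3 stamp: [2, 0, 0]
[1, 0, 0] <= [2, 0, 0]? True
[2, 0, 0] <= [1, 0, 0]? False
Relation: before

Answer: before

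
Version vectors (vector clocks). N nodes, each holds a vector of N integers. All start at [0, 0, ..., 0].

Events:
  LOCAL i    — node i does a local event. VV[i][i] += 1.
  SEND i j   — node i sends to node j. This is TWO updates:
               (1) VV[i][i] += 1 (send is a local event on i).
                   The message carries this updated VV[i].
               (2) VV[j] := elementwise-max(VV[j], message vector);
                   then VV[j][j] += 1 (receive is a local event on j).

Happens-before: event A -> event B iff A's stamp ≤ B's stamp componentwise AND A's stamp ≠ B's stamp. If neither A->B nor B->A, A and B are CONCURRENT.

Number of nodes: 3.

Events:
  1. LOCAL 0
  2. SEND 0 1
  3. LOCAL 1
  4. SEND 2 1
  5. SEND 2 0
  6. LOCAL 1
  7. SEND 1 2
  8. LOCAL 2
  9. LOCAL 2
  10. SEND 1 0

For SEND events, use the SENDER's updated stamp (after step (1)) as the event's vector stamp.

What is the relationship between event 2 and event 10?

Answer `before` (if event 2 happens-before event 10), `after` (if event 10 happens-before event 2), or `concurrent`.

Answer: before

Derivation:
Initial: VV[0]=[0, 0, 0]
Initial: VV[1]=[0, 0, 0]
Initial: VV[2]=[0, 0, 0]
Event 1: LOCAL 0: VV[0][0]++ -> VV[0]=[1, 0, 0]
Event 2: SEND 0->1: VV[0][0]++ -> VV[0]=[2, 0, 0], msg_vec=[2, 0, 0]; VV[1]=max(VV[1],msg_vec) then VV[1][1]++ -> VV[1]=[2, 1, 0]
Event 3: LOCAL 1: VV[1][1]++ -> VV[1]=[2, 2, 0]
Event 4: SEND 2->1: VV[2][2]++ -> VV[2]=[0, 0, 1], msg_vec=[0, 0, 1]; VV[1]=max(VV[1],msg_vec) then VV[1][1]++ -> VV[1]=[2, 3, 1]
Event 5: SEND 2->0: VV[2][2]++ -> VV[2]=[0, 0, 2], msg_vec=[0, 0, 2]; VV[0]=max(VV[0],msg_vec) then VV[0][0]++ -> VV[0]=[3, 0, 2]
Event 6: LOCAL 1: VV[1][1]++ -> VV[1]=[2, 4, 1]
Event 7: SEND 1->2: VV[1][1]++ -> VV[1]=[2, 5, 1], msg_vec=[2, 5, 1]; VV[2]=max(VV[2],msg_vec) then VV[2][2]++ -> VV[2]=[2, 5, 3]
Event 8: LOCAL 2: VV[2][2]++ -> VV[2]=[2, 5, 4]
Event 9: LOCAL 2: VV[2][2]++ -> VV[2]=[2, 5, 5]
Event 10: SEND 1->0: VV[1][1]++ -> VV[1]=[2, 6, 1], msg_vec=[2, 6, 1]; VV[0]=max(VV[0],msg_vec) then VV[0][0]++ -> VV[0]=[4, 6, 2]
Event 2 stamp: [2, 0, 0]
Event 10 stamp: [2, 6, 1]
[2, 0, 0] <= [2, 6, 1]? True
[2, 6, 1] <= [2, 0, 0]? False
Relation: before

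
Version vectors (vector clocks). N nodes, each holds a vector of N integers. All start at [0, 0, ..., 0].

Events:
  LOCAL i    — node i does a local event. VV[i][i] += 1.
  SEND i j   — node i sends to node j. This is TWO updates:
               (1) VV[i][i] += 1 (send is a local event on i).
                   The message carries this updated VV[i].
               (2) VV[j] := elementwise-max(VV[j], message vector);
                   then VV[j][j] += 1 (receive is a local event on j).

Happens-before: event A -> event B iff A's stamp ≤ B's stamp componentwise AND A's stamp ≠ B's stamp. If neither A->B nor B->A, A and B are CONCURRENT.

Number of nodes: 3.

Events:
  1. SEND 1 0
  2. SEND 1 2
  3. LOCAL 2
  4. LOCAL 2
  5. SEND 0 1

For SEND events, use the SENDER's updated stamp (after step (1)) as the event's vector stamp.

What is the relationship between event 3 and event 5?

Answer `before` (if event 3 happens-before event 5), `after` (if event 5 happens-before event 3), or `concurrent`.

Answer: concurrent

Derivation:
Initial: VV[0]=[0, 0, 0]
Initial: VV[1]=[0, 0, 0]
Initial: VV[2]=[0, 0, 0]
Event 1: SEND 1->0: VV[1][1]++ -> VV[1]=[0, 1, 0], msg_vec=[0, 1, 0]; VV[0]=max(VV[0],msg_vec) then VV[0][0]++ -> VV[0]=[1, 1, 0]
Event 2: SEND 1->2: VV[1][1]++ -> VV[1]=[0, 2, 0], msg_vec=[0, 2, 0]; VV[2]=max(VV[2],msg_vec) then VV[2][2]++ -> VV[2]=[0, 2, 1]
Event 3: LOCAL 2: VV[2][2]++ -> VV[2]=[0, 2, 2]
Event 4: LOCAL 2: VV[2][2]++ -> VV[2]=[0, 2, 3]
Event 5: SEND 0->1: VV[0][0]++ -> VV[0]=[2, 1, 0], msg_vec=[2, 1, 0]; VV[1]=max(VV[1],msg_vec) then VV[1][1]++ -> VV[1]=[2, 3, 0]
Event 3 stamp: [0, 2, 2]
Event 5 stamp: [2, 1, 0]
[0, 2, 2] <= [2, 1, 0]? False
[2, 1, 0] <= [0, 2, 2]? False
Relation: concurrent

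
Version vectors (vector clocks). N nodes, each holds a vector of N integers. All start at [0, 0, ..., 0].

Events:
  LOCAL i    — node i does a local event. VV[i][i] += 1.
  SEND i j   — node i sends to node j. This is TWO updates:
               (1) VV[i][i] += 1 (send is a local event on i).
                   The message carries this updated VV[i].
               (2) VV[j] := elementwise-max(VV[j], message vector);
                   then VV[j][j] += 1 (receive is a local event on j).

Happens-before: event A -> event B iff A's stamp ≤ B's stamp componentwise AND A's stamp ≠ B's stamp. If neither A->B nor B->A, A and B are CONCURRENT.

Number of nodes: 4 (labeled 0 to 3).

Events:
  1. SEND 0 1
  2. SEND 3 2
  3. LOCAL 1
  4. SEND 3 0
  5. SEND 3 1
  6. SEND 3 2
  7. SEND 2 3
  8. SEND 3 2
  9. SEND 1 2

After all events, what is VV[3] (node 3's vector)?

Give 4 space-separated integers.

Answer: 0 0 3 6

Derivation:
Initial: VV[0]=[0, 0, 0, 0]
Initial: VV[1]=[0, 0, 0, 0]
Initial: VV[2]=[0, 0, 0, 0]
Initial: VV[3]=[0, 0, 0, 0]
Event 1: SEND 0->1: VV[0][0]++ -> VV[0]=[1, 0, 0, 0], msg_vec=[1, 0, 0, 0]; VV[1]=max(VV[1],msg_vec) then VV[1][1]++ -> VV[1]=[1, 1, 0, 0]
Event 2: SEND 3->2: VV[3][3]++ -> VV[3]=[0, 0, 0, 1], msg_vec=[0, 0, 0, 1]; VV[2]=max(VV[2],msg_vec) then VV[2][2]++ -> VV[2]=[0, 0, 1, 1]
Event 3: LOCAL 1: VV[1][1]++ -> VV[1]=[1, 2, 0, 0]
Event 4: SEND 3->0: VV[3][3]++ -> VV[3]=[0, 0, 0, 2], msg_vec=[0, 0, 0, 2]; VV[0]=max(VV[0],msg_vec) then VV[0][0]++ -> VV[0]=[2, 0, 0, 2]
Event 5: SEND 3->1: VV[3][3]++ -> VV[3]=[0, 0, 0, 3], msg_vec=[0, 0, 0, 3]; VV[1]=max(VV[1],msg_vec) then VV[1][1]++ -> VV[1]=[1, 3, 0, 3]
Event 6: SEND 3->2: VV[3][3]++ -> VV[3]=[0, 0, 0, 4], msg_vec=[0, 0, 0, 4]; VV[2]=max(VV[2],msg_vec) then VV[2][2]++ -> VV[2]=[0, 0, 2, 4]
Event 7: SEND 2->3: VV[2][2]++ -> VV[2]=[0, 0, 3, 4], msg_vec=[0, 0, 3, 4]; VV[3]=max(VV[3],msg_vec) then VV[3][3]++ -> VV[3]=[0, 0, 3, 5]
Event 8: SEND 3->2: VV[3][3]++ -> VV[3]=[0, 0, 3, 6], msg_vec=[0, 0, 3, 6]; VV[2]=max(VV[2],msg_vec) then VV[2][2]++ -> VV[2]=[0, 0, 4, 6]
Event 9: SEND 1->2: VV[1][1]++ -> VV[1]=[1, 4, 0, 3], msg_vec=[1, 4, 0, 3]; VV[2]=max(VV[2],msg_vec) then VV[2][2]++ -> VV[2]=[1, 4, 5, 6]
Final vectors: VV[0]=[2, 0, 0, 2]; VV[1]=[1, 4, 0, 3]; VV[2]=[1, 4, 5, 6]; VV[3]=[0, 0, 3, 6]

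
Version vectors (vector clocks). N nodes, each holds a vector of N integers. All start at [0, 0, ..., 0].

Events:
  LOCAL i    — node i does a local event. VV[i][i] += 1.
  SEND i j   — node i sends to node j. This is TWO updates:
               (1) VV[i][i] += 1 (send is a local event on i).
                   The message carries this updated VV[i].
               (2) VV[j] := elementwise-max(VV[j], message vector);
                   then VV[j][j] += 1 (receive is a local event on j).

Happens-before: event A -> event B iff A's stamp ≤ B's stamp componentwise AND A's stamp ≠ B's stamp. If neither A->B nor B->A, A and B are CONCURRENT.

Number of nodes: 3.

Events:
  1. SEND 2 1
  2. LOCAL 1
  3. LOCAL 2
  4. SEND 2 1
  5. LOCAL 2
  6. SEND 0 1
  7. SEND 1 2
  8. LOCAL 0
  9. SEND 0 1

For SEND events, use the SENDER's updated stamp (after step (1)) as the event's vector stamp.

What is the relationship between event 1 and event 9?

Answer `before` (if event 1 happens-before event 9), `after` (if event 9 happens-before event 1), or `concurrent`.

Initial: VV[0]=[0, 0, 0]
Initial: VV[1]=[0, 0, 0]
Initial: VV[2]=[0, 0, 0]
Event 1: SEND 2->1: VV[2][2]++ -> VV[2]=[0, 0, 1], msg_vec=[0, 0, 1]; VV[1]=max(VV[1],msg_vec) then VV[1][1]++ -> VV[1]=[0, 1, 1]
Event 2: LOCAL 1: VV[1][1]++ -> VV[1]=[0, 2, 1]
Event 3: LOCAL 2: VV[2][2]++ -> VV[2]=[0, 0, 2]
Event 4: SEND 2->1: VV[2][2]++ -> VV[2]=[0, 0, 3], msg_vec=[0, 0, 3]; VV[1]=max(VV[1],msg_vec) then VV[1][1]++ -> VV[1]=[0, 3, 3]
Event 5: LOCAL 2: VV[2][2]++ -> VV[2]=[0, 0, 4]
Event 6: SEND 0->1: VV[0][0]++ -> VV[0]=[1, 0, 0], msg_vec=[1, 0, 0]; VV[1]=max(VV[1],msg_vec) then VV[1][1]++ -> VV[1]=[1, 4, 3]
Event 7: SEND 1->2: VV[1][1]++ -> VV[1]=[1, 5, 3], msg_vec=[1, 5, 3]; VV[2]=max(VV[2],msg_vec) then VV[2][2]++ -> VV[2]=[1, 5, 5]
Event 8: LOCAL 0: VV[0][0]++ -> VV[0]=[2, 0, 0]
Event 9: SEND 0->1: VV[0][0]++ -> VV[0]=[3, 0, 0], msg_vec=[3, 0, 0]; VV[1]=max(VV[1],msg_vec) then VV[1][1]++ -> VV[1]=[3, 6, 3]
Event 1 stamp: [0, 0, 1]
Event 9 stamp: [3, 0, 0]
[0, 0, 1] <= [3, 0, 0]? False
[3, 0, 0] <= [0, 0, 1]? False
Relation: concurrent

Answer: concurrent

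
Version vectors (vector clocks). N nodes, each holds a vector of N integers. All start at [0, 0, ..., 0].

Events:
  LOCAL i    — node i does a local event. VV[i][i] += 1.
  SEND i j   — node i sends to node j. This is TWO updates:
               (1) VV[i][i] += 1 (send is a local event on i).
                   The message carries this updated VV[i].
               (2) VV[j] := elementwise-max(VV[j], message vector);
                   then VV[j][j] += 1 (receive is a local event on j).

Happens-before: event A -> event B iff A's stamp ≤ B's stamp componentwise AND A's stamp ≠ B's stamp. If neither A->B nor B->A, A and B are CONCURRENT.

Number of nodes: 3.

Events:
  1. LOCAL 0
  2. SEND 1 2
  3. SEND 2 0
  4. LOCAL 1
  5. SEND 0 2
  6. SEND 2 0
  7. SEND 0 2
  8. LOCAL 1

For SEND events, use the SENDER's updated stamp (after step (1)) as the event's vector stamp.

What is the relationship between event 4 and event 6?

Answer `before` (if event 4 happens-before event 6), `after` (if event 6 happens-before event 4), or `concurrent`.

Answer: concurrent

Derivation:
Initial: VV[0]=[0, 0, 0]
Initial: VV[1]=[0, 0, 0]
Initial: VV[2]=[0, 0, 0]
Event 1: LOCAL 0: VV[0][0]++ -> VV[0]=[1, 0, 0]
Event 2: SEND 1->2: VV[1][1]++ -> VV[1]=[0, 1, 0], msg_vec=[0, 1, 0]; VV[2]=max(VV[2],msg_vec) then VV[2][2]++ -> VV[2]=[0, 1, 1]
Event 3: SEND 2->0: VV[2][2]++ -> VV[2]=[0, 1, 2], msg_vec=[0, 1, 2]; VV[0]=max(VV[0],msg_vec) then VV[0][0]++ -> VV[0]=[2, 1, 2]
Event 4: LOCAL 1: VV[1][1]++ -> VV[1]=[0, 2, 0]
Event 5: SEND 0->2: VV[0][0]++ -> VV[0]=[3, 1, 2], msg_vec=[3, 1, 2]; VV[2]=max(VV[2],msg_vec) then VV[2][2]++ -> VV[2]=[3, 1, 3]
Event 6: SEND 2->0: VV[2][2]++ -> VV[2]=[3, 1, 4], msg_vec=[3, 1, 4]; VV[0]=max(VV[0],msg_vec) then VV[0][0]++ -> VV[0]=[4, 1, 4]
Event 7: SEND 0->2: VV[0][0]++ -> VV[0]=[5, 1, 4], msg_vec=[5, 1, 4]; VV[2]=max(VV[2],msg_vec) then VV[2][2]++ -> VV[2]=[5, 1, 5]
Event 8: LOCAL 1: VV[1][1]++ -> VV[1]=[0, 3, 0]
Event 4 stamp: [0, 2, 0]
Event 6 stamp: [3, 1, 4]
[0, 2, 0] <= [3, 1, 4]? False
[3, 1, 4] <= [0, 2, 0]? False
Relation: concurrent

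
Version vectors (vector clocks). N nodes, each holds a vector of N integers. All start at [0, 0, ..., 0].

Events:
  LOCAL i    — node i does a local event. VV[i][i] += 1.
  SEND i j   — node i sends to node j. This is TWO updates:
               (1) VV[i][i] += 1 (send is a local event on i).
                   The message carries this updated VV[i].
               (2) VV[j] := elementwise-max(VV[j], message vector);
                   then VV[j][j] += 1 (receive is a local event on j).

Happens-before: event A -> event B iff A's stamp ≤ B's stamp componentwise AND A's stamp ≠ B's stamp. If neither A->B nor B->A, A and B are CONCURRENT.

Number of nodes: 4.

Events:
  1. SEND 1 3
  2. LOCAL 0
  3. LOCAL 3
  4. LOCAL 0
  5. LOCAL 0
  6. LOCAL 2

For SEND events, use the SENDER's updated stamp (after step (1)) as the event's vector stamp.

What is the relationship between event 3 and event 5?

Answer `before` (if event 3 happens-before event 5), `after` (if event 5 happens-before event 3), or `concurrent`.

Initial: VV[0]=[0, 0, 0, 0]
Initial: VV[1]=[0, 0, 0, 0]
Initial: VV[2]=[0, 0, 0, 0]
Initial: VV[3]=[0, 0, 0, 0]
Event 1: SEND 1->3: VV[1][1]++ -> VV[1]=[0, 1, 0, 0], msg_vec=[0, 1, 0, 0]; VV[3]=max(VV[3],msg_vec) then VV[3][3]++ -> VV[3]=[0, 1, 0, 1]
Event 2: LOCAL 0: VV[0][0]++ -> VV[0]=[1, 0, 0, 0]
Event 3: LOCAL 3: VV[3][3]++ -> VV[3]=[0, 1, 0, 2]
Event 4: LOCAL 0: VV[0][0]++ -> VV[0]=[2, 0, 0, 0]
Event 5: LOCAL 0: VV[0][0]++ -> VV[0]=[3, 0, 0, 0]
Event 6: LOCAL 2: VV[2][2]++ -> VV[2]=[0, 0, 1, 0]
Event 3 stamp: [0, 1, 0, 2]
Event 5 stamp: [3, 0, 0, 0]
[0, 1, 0, 2] <= [3, 0, 0, 0]? False
[3, 0, 0, 0] <= [0, 1, 0, 2]? False
Relation: concurrent

Answer: concurrent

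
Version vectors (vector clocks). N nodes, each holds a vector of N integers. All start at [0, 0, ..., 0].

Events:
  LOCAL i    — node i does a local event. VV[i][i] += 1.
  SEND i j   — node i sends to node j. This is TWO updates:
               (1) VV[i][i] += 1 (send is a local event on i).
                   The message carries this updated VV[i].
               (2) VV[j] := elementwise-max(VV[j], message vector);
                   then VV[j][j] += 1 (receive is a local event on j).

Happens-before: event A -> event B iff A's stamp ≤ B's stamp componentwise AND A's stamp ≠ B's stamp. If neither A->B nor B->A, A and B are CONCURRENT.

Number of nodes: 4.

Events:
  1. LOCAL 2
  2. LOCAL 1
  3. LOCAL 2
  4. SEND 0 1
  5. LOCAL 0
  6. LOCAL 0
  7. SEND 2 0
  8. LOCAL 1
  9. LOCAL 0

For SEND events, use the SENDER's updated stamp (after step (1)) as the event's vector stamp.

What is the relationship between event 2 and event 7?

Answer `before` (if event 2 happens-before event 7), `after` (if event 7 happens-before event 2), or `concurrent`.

Initial: VV[0]=[0, 0, 0, 0]
Initial: VV[1]=[0, 0, 0, 0]
Initial: VV[2]=[0, 0, 0, 0]
Initial: VV[3]=[0, 0, 0, 0]
Event 1: LOCAL 2: VV[2][2]++ -> VV[2]=[0, 0, 1, 0]
Event 2: LOCAL 1: VV[1][1]++ -> VV[1]=[0, 1, 0, 0]
Event 3: LOCAL 2: VV[2][2]++ -> VV[2]=[0, 0, 2, 0]
Event 4: SEND 0->1: VV[0][0]++ -> VV[0]=[1, 0, 0, 0], msg_vec=[1, 0, 0, 0]; VV[1]=max(VV[1],msg_vec) then VV[1][1]++ -> VV[1]=[1, 2, 0, 0]
Event 5: LOCAL 0: VV[0][0]++ -> VV[0]=[2, 0, 0, 0]
Event 6: LOCAL 0: VV[0][0]++ -> VV[0]=[3, 0, 0, 0]
Event 7: SEND 2->0: VV[2][2]++ -> VV[2]=[0, 0, 3, 0], msg_vec=[0, 0, 3, 0]; VV[0]=max(VV[0],msg_vec) then VV[0][0]++ -> VV[0]=[4, 0, 3, 0]
Event 8: LOCAL 1: VV[1][1]++ -> VV[1]=[1, 3, 0, 0]
Event 9: LOCAL 0: VV[0][0]++ -> VV[0]=[5, 0, 3, 0]
Event 2 stamp: [0, 1, 0, 0]
Event 7 stamp: [0, 0, 3, 0]
[0, 1, 0, 0] <= [0, 0, 3, 0]? False
[0, 0, 3, 0] <= [0, 1, 0, 0]? False
Relation: concurrent

Answer: concurrent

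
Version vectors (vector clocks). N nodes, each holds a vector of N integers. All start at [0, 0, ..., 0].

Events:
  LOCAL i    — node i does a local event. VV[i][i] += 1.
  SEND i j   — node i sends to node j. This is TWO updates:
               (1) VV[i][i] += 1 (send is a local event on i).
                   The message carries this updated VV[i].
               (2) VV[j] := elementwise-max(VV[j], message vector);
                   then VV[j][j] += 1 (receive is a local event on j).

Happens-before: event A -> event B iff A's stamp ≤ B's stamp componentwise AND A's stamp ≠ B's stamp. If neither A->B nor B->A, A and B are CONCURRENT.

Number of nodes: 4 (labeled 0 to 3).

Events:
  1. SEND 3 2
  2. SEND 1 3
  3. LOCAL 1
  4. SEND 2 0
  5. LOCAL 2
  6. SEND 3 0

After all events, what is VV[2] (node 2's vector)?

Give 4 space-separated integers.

Initial: VV[0]=[0, 0, 0, 0]
Initial: VV[1]=[0, 0, 0, 0]
Initial: VV[2]=[0, 0, 0, 0]
Initial: VV[3]=[0, 0, 0, 0]
Event 1: SEND 3->2: VV[3][3]++ -> VV[3]=[0, 0, 0, 1], msg_vec=[0, 0, 0, 1]; VV[2]=max(VV[2],msg_vec) then VV[2][2]++ -> VV[2]=[0, 0, 1, 1]
Event 2: SEND 1->3: VV[1][1]++ -> VV[1]=[0, 1, 0, 0], msg_vec=[0, 1, 0, 0]; VV[3]=max(VV[3],msg_vec) then VV[3][3]++ -> VV[3]=[0, 1, 0, 2]
Event 3: LOCAL 1: VV[1][1]++ -> VV[1]=[0, 2, 0, 0]
Event 4: SEND 2->0: VV[2][2]++ -> VV[2]=[0, 0, 2, 1], msg_vec=[0, 0, 2, 1]; VV[0]=max(VV[0],msg_vec) then VV[0][0]++ -> VV[0]=[1, 0, 2, 1]
Event 5: LOCAL 2: VV[2][2]++ -> VV[2]=[0, 0, 3, 1]
Event 6: SEND 3->0: VV[3][3]++ -> VV[3]=[0, 1, 0, 3], msg_vec=[0, 1, 0, 3]; VV[0]=max(VV[0],msg_vec) then VV[0][0]++ -> VV[0]=[2, 1, 2, 3]
Final vectors: VV[0]=[2, 1, 2, 3]; VV[1]=[0, 2, 0, 0]; VV[2]=[0, 0, 3, 1]; VV[3]=[0, 1, 0, 3]

Answer: 0 0 3 1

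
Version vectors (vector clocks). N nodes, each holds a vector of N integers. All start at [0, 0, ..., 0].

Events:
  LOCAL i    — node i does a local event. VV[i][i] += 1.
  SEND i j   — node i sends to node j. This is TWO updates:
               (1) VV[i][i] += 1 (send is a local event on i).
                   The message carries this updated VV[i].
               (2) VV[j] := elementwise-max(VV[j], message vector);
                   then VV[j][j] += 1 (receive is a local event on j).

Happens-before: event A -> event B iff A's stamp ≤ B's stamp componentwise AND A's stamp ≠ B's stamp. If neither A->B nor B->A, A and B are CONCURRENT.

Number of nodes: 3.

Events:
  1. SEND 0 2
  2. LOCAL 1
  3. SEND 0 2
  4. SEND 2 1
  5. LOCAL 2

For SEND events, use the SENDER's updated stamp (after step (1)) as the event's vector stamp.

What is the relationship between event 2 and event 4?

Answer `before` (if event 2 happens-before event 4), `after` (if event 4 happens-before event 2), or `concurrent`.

Initial: VV[0]=[0, 0, 0]
Initial: VV[1]=[0, 0, 0]
Initial: VV[2]=[0, 0, 0]
Event 1: SEND 0->2: VV[0][0]++ -> VV[0]=[1, 0, 0], msg_vec=[1, 0, 0]; VV[2]=max(VV[2],msg_vec) then VV[2][2]++ -> VV[2]=[1, 0, 1]
Event 2: LOCAL 1: VV[1][1]++ -> VV[1]=[0, 1, 0]
Event 3: SEND 0->2: VV[0][0]++ -> VV[0]=[2, 0, 0], msg_vec=[2, 0, 0]; VV[2]=max(VV[2],msg_vec) then VV[2][2]++ -> VV[2]=[2, 0, 2]
Event 4: SEND 2->1: VV[2][2]++ -> VV[2]=[2, 0, 3], msg_vec=[2, 0, 3]; VV[1]=max(VV[1],msg_vec) then VV[1][1]++ -> VV[1]=[2, 2, 3]
Event 5: LOCAL 2: VV[2][2]++ -> VV[2]=[2, 0, 4]
Event 2 stamp: [0, 1, 0]
Event 4 stamp: [2, 0, 3]
[0, 1, 0] <= [2, 0, 3]? False
[2, 0, 3] <= [0, 1, 0]? False
Relation: concurrent

Answer: concurrent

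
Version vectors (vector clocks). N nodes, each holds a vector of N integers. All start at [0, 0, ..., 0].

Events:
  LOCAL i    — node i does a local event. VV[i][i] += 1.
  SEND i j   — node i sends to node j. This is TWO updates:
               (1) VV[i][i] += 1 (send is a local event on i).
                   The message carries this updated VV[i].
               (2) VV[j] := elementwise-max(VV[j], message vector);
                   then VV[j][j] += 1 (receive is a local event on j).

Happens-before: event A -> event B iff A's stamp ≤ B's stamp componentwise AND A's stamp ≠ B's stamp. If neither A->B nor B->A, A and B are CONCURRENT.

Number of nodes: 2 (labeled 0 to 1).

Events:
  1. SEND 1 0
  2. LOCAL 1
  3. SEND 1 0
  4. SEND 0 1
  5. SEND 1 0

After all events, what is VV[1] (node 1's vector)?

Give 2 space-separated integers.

Initial: VV[0]=[0, 0]
Initial: VV[1]=[0, 0]
Event 1: SEND 1->0: VV[1][1]++ -> VV[1]=[0, 1], msg_vec=[0, 1]; VV[0]=max(VV[0],msg_vec) then VV[0][0]++ -> VV[0]=[1, 1]
Event 2: LOCAL 1: VV[1][1]++ -> VV[1]=[0, 2]
Event 3: SEND 1->0: VV[1][1]++ -> VV[1]=[0, 3], msg_vec=[0, 3]; VV[0]=max(VV[0],msg_vec) then VV[0][0]++ -> VV[0]=[2, 3]
Event 4: SEND 0->1: VV[0][0]++ -> VV[0]=[3, 3], msg_vec=[3, 3]; VV[1]=max(VV[1],msg_vec) then VV[1][1]++ -> VV[1]=[3, 4]
Event 5: SEND 1->0: VV[1][1]++ -> VV[1]=[3, 5], msg_vec=[3, 5]; VV[0]=max(VV[0],msg_vec) then VV[0][0]++ -> VV[0]=[4, 5]
Final vectors: VV[0]=[4, 5]; VV[1]=[3, 5]

Answer: 3 5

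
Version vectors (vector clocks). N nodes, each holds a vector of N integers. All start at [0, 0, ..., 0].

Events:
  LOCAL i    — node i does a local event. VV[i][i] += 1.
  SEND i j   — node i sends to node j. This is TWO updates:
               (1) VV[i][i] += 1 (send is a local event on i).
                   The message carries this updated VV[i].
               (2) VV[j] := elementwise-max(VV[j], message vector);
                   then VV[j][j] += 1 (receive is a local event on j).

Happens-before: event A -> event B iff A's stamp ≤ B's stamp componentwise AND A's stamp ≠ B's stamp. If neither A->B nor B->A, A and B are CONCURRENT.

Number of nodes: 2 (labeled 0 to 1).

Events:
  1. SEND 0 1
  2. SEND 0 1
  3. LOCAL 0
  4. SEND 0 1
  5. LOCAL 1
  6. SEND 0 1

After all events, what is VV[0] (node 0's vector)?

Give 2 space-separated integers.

Initial: VV[0]=[0, 0]
Initial: VV[1]=[0, 0]
Event 1: SEND 0->1: VV[0][0]++ -> VV[0]=[1, 0], msg_vec=[1, 0]; VV[1]=max(VV[1],msg_vec) then VV[1][1]++ -> VV[1]=[1, 1]
Event 2: SEND 0->1: VV[0][0]++ -> VV[0]=[2, 0], msg_vec=[2, 0]; VV[1]=max(VV[1],msg_vec) then VV[1][1]++ -> VV[1]=[2, 2]
Event 3: LOCAL 0: VV[0][0]++ -> VV[0]=[3, 0]
Event 4: SEND 0->1: VV[0][0]++ -> VV[0]=[4, 0], msg_vec=[4, 0]; VV[1]=max(VV[1],msg_vec) then VV[1][1]++ -> VV[1]=[4, 3]
Event 5: LOCAL 1: VV[1][1]++ -> VV[1]=[4, 4]
Event 6: SEND 0->1: VV[0][0]++ -> VV[0]=[5, 0], msg_vec=[5, 0]; VV[1]=max(VV[1],msg_vec) then VV[1][1]++ -> VV[1]=[5, 5]
Final vectors: VV[0]=[5, 0]; VV[1]=[5, 5]

Answer: 5 0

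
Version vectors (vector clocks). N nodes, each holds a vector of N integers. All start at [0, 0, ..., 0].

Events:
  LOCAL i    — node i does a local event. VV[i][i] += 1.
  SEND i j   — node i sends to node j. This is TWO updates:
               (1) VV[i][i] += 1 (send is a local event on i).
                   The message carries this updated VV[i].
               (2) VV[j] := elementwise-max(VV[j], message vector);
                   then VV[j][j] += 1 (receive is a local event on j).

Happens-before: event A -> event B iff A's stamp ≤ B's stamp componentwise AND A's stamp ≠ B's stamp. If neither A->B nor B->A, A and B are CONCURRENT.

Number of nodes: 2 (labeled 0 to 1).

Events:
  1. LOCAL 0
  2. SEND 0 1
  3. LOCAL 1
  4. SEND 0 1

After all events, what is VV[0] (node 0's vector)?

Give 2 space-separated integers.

Answer: 3 0

Derivation:
Initial: VV[0]=[0, 0]
Initial: VV[1]=[0, 0]
Event 1: LOCAL 0: VV[0][0]++ -> VV[0]=[1, 0]
Event 2: SEND 0->1: VV[0][0]++ -> VV[0]=[2, 0], msg_vec=[2, 0]; VV[1]=max(VV[1],msg_vec) then VV[1][1]++ -> VV[1]=[2, 1]
Event 3: LOCAL 1: VV[1][1]++ -> VV[1]=[2, 2]
Event 4: SEND 0->1: VV[0][0]++ -> VV[0]=[3, 0], msg_vec=[3, 0]; VV[1]=max(VV[1],msg_vec) then VV[1][1]++ -> VV[1]=[3, 3]
Final vectors: VV[0]=[3, 0]; VV[1]=[3, 3]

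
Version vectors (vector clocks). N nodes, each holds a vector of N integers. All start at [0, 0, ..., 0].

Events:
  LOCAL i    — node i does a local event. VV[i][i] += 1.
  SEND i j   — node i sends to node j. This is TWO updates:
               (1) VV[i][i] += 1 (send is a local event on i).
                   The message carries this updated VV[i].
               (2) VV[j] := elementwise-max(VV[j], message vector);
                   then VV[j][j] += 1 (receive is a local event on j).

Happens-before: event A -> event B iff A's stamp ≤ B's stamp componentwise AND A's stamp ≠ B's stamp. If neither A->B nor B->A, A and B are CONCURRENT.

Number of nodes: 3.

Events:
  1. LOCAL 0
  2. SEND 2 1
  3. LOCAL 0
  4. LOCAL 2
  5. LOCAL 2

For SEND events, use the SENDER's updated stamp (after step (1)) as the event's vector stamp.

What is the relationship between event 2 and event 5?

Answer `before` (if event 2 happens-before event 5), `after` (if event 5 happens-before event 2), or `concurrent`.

Answer: before

Derivation:
Initial: VV[0]=[0, 0, 0]
Initial: VV[1]=[0, 0, 0]
Initial: VV[2]=[0, 0, 0]
Event 1: LOCAL 0: VV[0][0]++ -> VV[0]=[1, 0, 0]
Event 2: SEND 2->1: VV[2][2]++ -> VV[2]=[0, 0, 1], msg_vec=[0, 0, 1]; VV[1]=max(VV[1],msg_vec) then VV[1][1]++ -> VV[1]=[0, 1, 1]
Event 3: LOCAL 0: VV[0][0]++ -> VV[0]=[2, 0, 0]
Event 4: LOCAL 2: VV[2][2]++ -> VV[2]=[0, 0, 2]
Event 5: LOCAL 2: VV[2][2]++ -> VV[2]=[0, 0, 3]
Event 2 stamp: [0, 0, 1]
Event 5 stamp: [0, 0, 3]
[0, 0, 1] <= [0, 0, 3]? True
[0, 0, 3] <= [0, 0, 1]? False
Relation: before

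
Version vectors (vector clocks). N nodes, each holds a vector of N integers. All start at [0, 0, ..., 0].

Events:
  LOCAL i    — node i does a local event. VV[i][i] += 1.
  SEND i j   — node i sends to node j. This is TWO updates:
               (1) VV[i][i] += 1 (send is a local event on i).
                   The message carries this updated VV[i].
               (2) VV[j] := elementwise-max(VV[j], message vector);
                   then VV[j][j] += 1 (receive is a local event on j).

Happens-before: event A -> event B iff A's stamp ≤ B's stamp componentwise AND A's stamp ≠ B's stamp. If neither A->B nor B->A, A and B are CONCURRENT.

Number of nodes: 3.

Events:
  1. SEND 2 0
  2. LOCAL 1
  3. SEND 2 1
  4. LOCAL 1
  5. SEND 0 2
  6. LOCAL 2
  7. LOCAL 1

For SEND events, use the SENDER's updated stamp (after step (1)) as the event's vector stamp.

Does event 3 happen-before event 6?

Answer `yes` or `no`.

Initial: VV[0]=[0, 0, 0]
Initial: VV[1]=[0, 0, 0]
Initial: VV[2]=[0, 0, 0]
Event 1: SEND 2->0: VV[2][2]++ -> VV[2]=[0, 0, 1], msg_vec=[0, 0, 1]; VV[0]=max(VV[0],msg_vec) then VV[0][0]++ -> VV[0]=[1, 0, 1]
Event 2: LOCAL 1: VV[1][1]++ -> VV[1]=[0, 1, 0]
Event 3: SEND 2->1: VV[2][2]++ -> VV[2]=[0, 0, 2], msg_vec=[0, 0, 2]; VV[1]=max(VV[1],msg_vec) then VV[1][1]++ -> VV[1]=[0, 2, 2]
Event 4: LOCAL 1: VV[1][1]++ -> VV[1]=[0, 3, 2]
Event 5: SEND 0->2: VV[0][0]++ -> VV[0]=[2, 0, 1], msg_vec=[2, 0, 1]; VV[2]=max(VV[2],msg_vec) then VV[2][2]++ -> VV[2]=[2, 0, 3]
Event 6: LOCAL 2: VV[2][2]++ -> VV[2]=[2, 0, 4]
Event 7: LOCAL 1: VV[1][1]++ -> VV[1]=[0, 4, 2]
Event 3 stamp: [0, 0, 2]
Event 6 stamp: [2, 0, 4]
[0, 0, 2] <= [2, 0, 4]? True. Equal? False. Happens-before: True

Answer: yes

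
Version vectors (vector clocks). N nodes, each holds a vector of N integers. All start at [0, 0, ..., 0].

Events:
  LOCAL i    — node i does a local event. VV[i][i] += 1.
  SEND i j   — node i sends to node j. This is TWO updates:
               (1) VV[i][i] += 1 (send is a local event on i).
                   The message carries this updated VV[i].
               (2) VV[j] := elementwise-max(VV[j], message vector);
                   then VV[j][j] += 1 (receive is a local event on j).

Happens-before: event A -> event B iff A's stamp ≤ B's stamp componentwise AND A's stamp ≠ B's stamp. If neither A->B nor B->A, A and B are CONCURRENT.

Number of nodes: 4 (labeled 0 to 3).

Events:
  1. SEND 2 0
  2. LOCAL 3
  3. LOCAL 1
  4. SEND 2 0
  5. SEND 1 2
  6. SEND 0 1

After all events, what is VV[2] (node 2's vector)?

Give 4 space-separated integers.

Initial: VV[0]=[0, 0, 0, 0]
Initial: VV[1]=[0, 0, 0, 0]
Initial: VV[2]=[0, 0, 0, 0]
Initial: VV[3]=[0, 0, 0, 0]
Event 1: SEND 2->0: VV[2][2]++ -> VV[2]=[0, 0, 1, 0], msg_vec=[0, 0, 1, 0]; VV[0]=max(VV[0],msg_vec) then VV[0][0]++ -> VV[0]=[1, 0, 1, 0]
Event 2: LOCAL 3: VV[3][3]++ -> VV[3]=[0, 0, 0, 1]
Event 3: LOCAL 1: VV[1][1]++ -> VV[1]=[0, 1, 0, 0]
Event 4: SEND 2->0: VV[2][2]++ -> VV[2]=[0, 0, 2, 0], msg_vec=[0, 0, 2, 0]; VV[0]=max(VV[0],msg_vec) then VV[0][0]++ -> VV[0]=[2, 0, 2, 0]
Event 5: SEND 1->2: VV[1][1]++ -> VV[1]=[0, 2, 0, 0], msg_vec=[0, 2, 0, 0]; VV[2]=max(VV[2],msg_vec) then VV[2][2]++ -> VV[2]=[0, 2, 3, 0]
Event 6: SEND 0->1: VV[0][0]++ -> VV[0]=[3, 0, 2, 0], msg_vec=[3, 0, 2, 0]; VV[1]=max(VV[1],msg_vec) then VV[1][1]++ -> VV[1]=[3, 3, 2, 0]
Final vectors: VV[0]=[3, 0, 2, 0]; VV[1]=[3, 3, 2, 0]; VV[2]=[0, 2, 3, 0]; VV[3]=[0, 0, 0, 1]

Answer: 0 2 3 0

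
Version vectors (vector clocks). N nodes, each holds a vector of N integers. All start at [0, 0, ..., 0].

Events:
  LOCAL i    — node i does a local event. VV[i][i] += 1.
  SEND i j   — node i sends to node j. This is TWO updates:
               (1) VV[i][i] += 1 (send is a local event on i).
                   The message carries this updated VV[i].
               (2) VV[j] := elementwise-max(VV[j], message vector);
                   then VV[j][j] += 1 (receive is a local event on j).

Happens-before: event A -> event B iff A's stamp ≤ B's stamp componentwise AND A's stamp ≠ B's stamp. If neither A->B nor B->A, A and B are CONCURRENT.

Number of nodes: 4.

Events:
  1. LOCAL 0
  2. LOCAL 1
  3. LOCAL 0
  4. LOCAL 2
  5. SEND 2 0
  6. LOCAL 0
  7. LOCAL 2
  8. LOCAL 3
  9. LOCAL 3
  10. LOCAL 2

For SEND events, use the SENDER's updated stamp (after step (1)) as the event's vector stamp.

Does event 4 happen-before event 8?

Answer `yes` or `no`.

Answer: no

Derivation:
Initial: VV[0]=[0, 0, 0, 0]
Initial: VV[1]=[0, 0, 0, 0]
Initial: VV[2]=[0, 0, 0, 0]
Initial: VV[3]=[0, 0, 0, 0]
Event 1: LOCAL 0: VV[0][0]++ -> VV[0]=[1, 0, 0, 0]
Event 2: LOCAL 1: VV[1][1]++ -> VV[1]=[0, 1, 0, 0]
Event 3: LOCAL 0: VV[0][0]++ -> VV[0]=[2, 0, 0, 0]
Event 4: LOCAL 2: VV[2][2]++ -> VV[2]=[0, 0, 1, 0]
Event 5: SEND 2->0: VV[2][2]++ -> VV[2]=[0, 0, 2, 0], msg_vec=[0, 0, 2, 0]; VV[0]=max(VV[0],msg_vec) then VV[0][0]++ -> VV[0]=[3, 0, 2, 0]
Event 6: LOCAL 0: VV[0][0]++ -> VV[0]=[4, 0, 2, 0]
Event 7: LOCAL 2: VV[2][2]++ -> VV[2]=[0, 0, 3, 0]
Event 8: LOCAL 3: VV[3][3]++ -> VV[3]=[0, 0, 0, 1]
Event 9: LOCAL 3: VV[3][3]++ -> VV[3]=[0, 0, 0, 2]
Event 10: LOCAL 2: VV[2][2]++ -> VV[2]=[0, 0, 4, 0]
Event 4 stamp: [0, 0, 1, 0]
Event 8 stamp: [0, 0, 0, 1]
[0, 0, 1, 0] <= [0, 0, 0, 1]? False. Equal? False. Happens-before: False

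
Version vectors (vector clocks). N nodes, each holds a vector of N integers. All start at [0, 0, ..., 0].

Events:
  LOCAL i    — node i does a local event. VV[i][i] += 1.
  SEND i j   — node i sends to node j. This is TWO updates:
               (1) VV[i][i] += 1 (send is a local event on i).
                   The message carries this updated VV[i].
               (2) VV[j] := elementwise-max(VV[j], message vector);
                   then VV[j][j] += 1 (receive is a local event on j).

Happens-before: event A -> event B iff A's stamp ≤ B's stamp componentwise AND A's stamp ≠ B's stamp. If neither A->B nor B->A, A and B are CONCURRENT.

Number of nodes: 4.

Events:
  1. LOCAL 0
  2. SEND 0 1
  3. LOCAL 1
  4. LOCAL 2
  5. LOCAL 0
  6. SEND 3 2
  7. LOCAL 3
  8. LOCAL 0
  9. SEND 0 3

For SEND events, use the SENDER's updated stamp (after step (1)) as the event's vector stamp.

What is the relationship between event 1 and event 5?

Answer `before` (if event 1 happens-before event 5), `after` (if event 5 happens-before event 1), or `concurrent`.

Answer: before

Derivation:
Initial: VV[0]=[0, 0, 0, 0]
Initial: VV[1]=[0, 0, 0, 0]
Initial: VV[2]=[0, 0, 0, 0]
Initial: VV[3]=[0, 0, 0, 0]
Event 1: LOCAL 0: VV[0][0]++ -> VV[0]=[1, 0, 0, 0]
Event 2: SEND 0->1: VV[0][0]++ -> VV[0]=[2, 0, 0, 0], msg_vec=[2, 0, 0, 0]; VV[1]=max(VV[1],msg_vec) then VV[1][1]++ -> VV[1]=[2, 1, 0, 0]
Event 3: LOCAL 1: VV[1][1]++ -> VV[1]=[2, 2, 0, 0]
Event 4: LOCAL 2: VV[2][2]++ -> VV[2]=[0, 0, 1, 0]
Event 5: LOCAL 0: VV[0][0]++ -> VV[0]=[3, 0, 0, 0]
Event 6: SEND 3->2: VV[3][3]++ -> VV[3]=[0, 0, 0, 1], msg_vec=[0, 0, 0, 1]; VV[2]=max(VV[2],msg_vec) then VV[2][2]++ -> VV[2]=[0, 0, 2, 1]
Event 7: LOCAL 3: VV[3][3]++ -> VV[3]=[0, 0, 0, 2]
Event 8: LOCAL 0: VV[0][0]++ -> VV[0]=[4, 0, 0, 0]
Event 9: SEND 0->3: VV[0][0]++ -> VV[0]=[5, 0, 0, 0], msg_vec=[5, 0, 0, 0]; VV[3]=max(VV[3],msg_vec) then VV[3][3]++ -> VV[3]=[5, 0, 0, 3]
Event 1 stamp: [1, 0, 0, 0]
Event 5 stamp: [3, 0, 0, 0]
[1, 0, 0, 0] <= [3, 0, 0, 0]? True
[3, 0, 0, 0] <= [1, 0, 0, 0]? False
Relation: before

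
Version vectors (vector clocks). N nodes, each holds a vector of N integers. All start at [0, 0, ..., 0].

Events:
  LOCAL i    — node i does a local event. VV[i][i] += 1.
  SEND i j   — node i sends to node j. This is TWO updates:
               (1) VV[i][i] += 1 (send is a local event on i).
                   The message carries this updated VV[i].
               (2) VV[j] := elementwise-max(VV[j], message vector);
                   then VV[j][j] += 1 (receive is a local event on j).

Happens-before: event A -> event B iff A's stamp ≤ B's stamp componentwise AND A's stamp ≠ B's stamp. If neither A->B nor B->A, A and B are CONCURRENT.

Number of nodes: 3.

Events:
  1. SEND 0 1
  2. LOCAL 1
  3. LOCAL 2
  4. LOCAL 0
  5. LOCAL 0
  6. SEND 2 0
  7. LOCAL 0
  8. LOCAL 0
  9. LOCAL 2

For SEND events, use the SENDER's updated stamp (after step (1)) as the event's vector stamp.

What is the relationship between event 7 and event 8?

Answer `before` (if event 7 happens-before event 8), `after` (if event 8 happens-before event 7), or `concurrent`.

Answer: before

Derivation:
Initial: VV[0]=[0, 0, 0]
Initial: VV[1]=[0, 0, 0]
Initial: VV[2]=[0, 0, 0]
Event 1: SEND 0->1: VV[0][0]++ -> VV[0]=[1, 0, 0], msg_vec=[1, 0, 0]; VV[1]=max(VV[1],msg_vec) then VV[1][1]++ -> VV[1]=[1, 1, 0]
Event 2: LOCAL 1: VV[1][1]++ -> VV[1]=[1, 2, 0]
Event 3: LOCAL 2: VV[2][2]++ -> VV[2]=[0, 0, 1]
Event 4: LOCAL 0: VV[0][0]++ -> VV[0]=[2, 0, 0]
Event 5: LOCAL 0: VV[0][0]++ -> VV[0]=[3, 0, 0]
Event 6: SEND 2->0: VV[2][2]++ -> VV[2]=[0, 0, 2], msg_vec=[0, 0, 2]; VV[0]=max(VV[0],msg_vec) then VV[0][0]++ -> VV[0]=[4, 0, 2]
Event 7: LOCAL 0: VV[0][0]++ -> VV[0]=[5, 0, 2]
Event 8: LOCAL 0: VV[0][0]++ -> VV[0]=[6, 0, 2]
Event 9: LOCAL 2: VV[2][2]++ -> VV[2]=[0, 0, 3]
Event 7 stamp: [5, 0, 2]
Event 8 stamp: [6, 0, 2]
[5, 0, 2] <= [6, 0, 2]? True
[6, 0, 2] <= [5, 0, 2]? False
Relation: before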